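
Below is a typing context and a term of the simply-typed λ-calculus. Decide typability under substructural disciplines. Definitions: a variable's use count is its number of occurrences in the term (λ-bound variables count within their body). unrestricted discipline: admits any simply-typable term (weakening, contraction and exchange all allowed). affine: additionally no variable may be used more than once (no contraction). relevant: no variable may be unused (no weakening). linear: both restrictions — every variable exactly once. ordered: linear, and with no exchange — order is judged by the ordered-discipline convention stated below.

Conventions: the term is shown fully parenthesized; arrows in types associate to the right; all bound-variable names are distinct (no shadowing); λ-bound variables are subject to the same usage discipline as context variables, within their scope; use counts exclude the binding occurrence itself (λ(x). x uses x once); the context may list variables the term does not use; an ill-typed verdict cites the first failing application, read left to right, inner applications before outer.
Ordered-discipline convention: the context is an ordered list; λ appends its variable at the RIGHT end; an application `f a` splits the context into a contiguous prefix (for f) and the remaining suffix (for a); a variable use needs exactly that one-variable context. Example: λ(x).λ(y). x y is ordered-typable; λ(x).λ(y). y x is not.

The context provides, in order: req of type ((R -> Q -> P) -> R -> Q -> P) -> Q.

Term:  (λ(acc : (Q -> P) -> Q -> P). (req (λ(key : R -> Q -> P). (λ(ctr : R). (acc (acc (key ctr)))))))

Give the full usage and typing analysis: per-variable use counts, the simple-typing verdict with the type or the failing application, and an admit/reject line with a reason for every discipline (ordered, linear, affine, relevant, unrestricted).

use counts: req=1; acc (λ-bound)=2; key (λ-bound)=1; ctr (λ-bound)=1
order of uses: req, acc, acc, key, ctr
typing: ✓ — ((Q -> P) -> Q -> P) -> Q
ordered: ✗, acc ×2 used more than once (contraction)
linear: ✗, acc ×2 used more than once (contraction)
affine: ✗, acc ×2 used more than once (contraction)
relevant: ✓, none of req, acc, key, ctr goes unused
unrestricted: ✓, type-checks (((Q -> P) -> Q -> P) -> Q) and nothing is barred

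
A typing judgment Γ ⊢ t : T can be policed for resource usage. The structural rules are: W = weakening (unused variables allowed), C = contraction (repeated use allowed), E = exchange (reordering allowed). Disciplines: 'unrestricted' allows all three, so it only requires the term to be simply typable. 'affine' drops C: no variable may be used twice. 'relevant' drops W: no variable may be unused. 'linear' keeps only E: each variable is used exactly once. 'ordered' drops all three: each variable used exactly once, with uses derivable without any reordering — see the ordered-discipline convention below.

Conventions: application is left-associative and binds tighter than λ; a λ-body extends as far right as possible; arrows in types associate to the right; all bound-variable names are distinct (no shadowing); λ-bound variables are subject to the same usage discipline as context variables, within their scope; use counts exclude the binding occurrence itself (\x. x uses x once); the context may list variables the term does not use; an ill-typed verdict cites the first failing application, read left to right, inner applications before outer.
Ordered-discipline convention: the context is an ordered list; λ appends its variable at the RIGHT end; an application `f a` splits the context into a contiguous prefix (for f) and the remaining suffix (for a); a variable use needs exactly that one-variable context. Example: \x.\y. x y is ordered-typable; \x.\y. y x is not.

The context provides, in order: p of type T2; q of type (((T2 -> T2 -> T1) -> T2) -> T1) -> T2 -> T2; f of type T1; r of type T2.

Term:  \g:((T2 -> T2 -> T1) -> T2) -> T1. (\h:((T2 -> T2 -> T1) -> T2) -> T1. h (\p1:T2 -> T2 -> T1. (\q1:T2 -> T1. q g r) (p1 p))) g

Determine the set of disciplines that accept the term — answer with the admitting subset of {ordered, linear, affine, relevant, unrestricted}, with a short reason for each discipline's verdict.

admitted in: unrestricted
variable uses: p: 1, q: 1, f: 0, r: 1, g [bound]: 2, h [bound]: 1, p1 [bound]: 1, q1 [bound]: 0
uses in reading order: h, q, g, r, p1, p, g
typing: the term checks, with type (((T2 -> T2 -> T1) -> T2) -> T1) -> T1
ordered ✗ (g ×2 used more than once (contraction); f, q1 left unused)
linear ✗ (g ×2 used more than once (contraction); f, q1 left unused)
affine ✗ (g ×2 used more than once (contraction))
relevant ✗ (f, q1 left unused)
unrestricted ✓ (well-typed at (((T2 -> T2 -> T1) -> T2) -> T1) -> T1; no restrictions here)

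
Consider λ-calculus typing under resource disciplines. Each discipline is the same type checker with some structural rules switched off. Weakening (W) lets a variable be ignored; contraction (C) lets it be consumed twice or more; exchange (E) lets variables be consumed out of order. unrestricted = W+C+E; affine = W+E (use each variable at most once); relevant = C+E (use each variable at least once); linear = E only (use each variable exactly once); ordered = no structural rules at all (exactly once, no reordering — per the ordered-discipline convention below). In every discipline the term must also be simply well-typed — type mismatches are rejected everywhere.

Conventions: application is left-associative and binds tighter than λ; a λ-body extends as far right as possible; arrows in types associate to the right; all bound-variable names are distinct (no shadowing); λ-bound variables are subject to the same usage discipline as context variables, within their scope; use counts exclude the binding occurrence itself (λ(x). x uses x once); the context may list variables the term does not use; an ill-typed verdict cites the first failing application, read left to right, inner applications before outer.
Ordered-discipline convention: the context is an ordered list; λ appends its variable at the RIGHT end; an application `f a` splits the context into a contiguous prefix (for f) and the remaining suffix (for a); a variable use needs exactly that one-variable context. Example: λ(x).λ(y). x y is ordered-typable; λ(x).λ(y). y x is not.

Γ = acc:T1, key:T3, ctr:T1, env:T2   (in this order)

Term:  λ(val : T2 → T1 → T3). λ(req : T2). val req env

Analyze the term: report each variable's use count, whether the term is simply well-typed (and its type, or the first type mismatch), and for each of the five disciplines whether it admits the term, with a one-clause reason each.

variable uses: acc: 0; key: 0; ctr: 0; env: 1; val [bound]: 1; req [bound]: 1
use order (left to right): val, req, env
typing: ill-typed: a function awaiting T1 gets T2
ordered: ✗ — the type mismatch rejects it
linear: ✗ — not simply typable
affine: ✗ — fails simple typing
relevant: ✗ — a type mismatch blocks all five
unrestricted: ✗ — the type mismatch rejects it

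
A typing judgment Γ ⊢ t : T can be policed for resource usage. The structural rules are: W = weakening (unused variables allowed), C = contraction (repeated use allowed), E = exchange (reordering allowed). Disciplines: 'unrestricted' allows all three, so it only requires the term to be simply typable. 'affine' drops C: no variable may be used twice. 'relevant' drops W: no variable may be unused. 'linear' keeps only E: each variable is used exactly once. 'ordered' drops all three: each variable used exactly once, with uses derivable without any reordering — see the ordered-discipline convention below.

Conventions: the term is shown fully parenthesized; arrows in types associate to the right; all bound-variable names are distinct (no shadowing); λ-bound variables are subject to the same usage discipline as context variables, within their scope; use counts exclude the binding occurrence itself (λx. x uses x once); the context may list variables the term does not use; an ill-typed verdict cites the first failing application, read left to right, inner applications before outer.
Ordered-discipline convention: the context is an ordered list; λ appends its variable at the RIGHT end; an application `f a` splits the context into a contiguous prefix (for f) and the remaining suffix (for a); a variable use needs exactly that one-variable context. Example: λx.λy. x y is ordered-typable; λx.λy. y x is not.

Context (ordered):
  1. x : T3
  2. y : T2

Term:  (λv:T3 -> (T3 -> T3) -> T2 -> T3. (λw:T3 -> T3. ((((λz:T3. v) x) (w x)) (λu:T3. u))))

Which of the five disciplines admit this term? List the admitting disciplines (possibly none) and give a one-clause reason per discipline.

admitted in: unrestricted
counts: x: 2×; y: 0×; v (λ-bound): 1×; w (λ-bound): 1×; z (λ-bound): 0×; u (λ-bound): 1×
uses in reading order: v, x, w, x, u
typing: the term checks, with type (T3 -> (T3 -> T3) -> T2 -> T3) -> (T3 -> T3) -> T2 -> T3
ordered ✗ (repeated use of x ×2; unused: y, z — weakening required)
linear ✗ (repeated use of x ×2; unused: y, z — weakening required)
affine ✗ (repeated use of x ×2)
relevant ✗ (unused: y, z — weakening required)
unrestricted ✓ (type-checks ((T3 -> (T3 -> T3) -> T2 -> T3) -> (T3 -> T3) -> T2 -> T3) and nothing is barred)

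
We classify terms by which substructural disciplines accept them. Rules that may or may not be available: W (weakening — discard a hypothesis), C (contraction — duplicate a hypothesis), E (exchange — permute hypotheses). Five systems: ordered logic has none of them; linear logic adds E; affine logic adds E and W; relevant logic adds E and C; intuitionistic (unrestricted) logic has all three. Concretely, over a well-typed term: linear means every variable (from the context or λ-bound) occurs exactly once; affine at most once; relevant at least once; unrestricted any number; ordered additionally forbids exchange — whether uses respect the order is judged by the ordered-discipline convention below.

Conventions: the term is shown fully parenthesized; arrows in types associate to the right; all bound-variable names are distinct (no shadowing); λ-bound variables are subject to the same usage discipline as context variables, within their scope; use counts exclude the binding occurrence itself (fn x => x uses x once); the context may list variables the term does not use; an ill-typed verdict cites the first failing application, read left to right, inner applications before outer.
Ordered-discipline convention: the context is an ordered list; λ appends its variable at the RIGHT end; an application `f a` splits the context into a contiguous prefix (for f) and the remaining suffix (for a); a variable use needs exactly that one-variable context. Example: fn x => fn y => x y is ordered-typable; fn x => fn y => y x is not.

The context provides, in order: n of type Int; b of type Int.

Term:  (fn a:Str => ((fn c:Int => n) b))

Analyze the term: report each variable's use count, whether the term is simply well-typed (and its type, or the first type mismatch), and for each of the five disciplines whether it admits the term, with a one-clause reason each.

usage: n: 1×; b: 1×; a [bound]: 0×; c [bound]: 0×
left-to-right use order: n, b
typing: well-typed at Str -> Int
ordered ✗ (a, c never used (weakening))
linear ✗ (a, c never used (weakening))
affine ✓ (n, b, a, c: no repeats, contraction unneeded)
relevant ✗ (a, c never used (weakening))
unrestricted ✓ (type-checks (Str -> Int) and nothing is barred)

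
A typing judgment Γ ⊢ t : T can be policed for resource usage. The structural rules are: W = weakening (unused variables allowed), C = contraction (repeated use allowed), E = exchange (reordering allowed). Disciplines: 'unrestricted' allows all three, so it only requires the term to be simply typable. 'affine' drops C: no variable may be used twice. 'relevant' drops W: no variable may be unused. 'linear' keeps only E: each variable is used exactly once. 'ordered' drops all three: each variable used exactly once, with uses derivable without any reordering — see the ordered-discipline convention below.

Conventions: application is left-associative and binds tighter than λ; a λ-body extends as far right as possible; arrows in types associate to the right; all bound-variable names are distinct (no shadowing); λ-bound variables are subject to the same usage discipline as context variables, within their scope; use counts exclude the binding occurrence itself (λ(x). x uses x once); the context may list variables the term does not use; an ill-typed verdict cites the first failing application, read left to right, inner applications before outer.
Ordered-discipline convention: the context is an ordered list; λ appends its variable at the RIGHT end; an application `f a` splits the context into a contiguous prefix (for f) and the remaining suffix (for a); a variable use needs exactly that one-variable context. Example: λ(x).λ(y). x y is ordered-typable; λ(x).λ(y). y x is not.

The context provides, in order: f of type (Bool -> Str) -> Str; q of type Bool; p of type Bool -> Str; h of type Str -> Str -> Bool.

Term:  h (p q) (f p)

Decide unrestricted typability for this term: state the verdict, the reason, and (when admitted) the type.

yes — well-typed at Bool; no restrictions here; term : Bool
variable uses: f: 1; q: 1; p: 2; h: 1
use order (left to right): h, p, q, f, p
typing: ✓ — Bool
all disciplines: ordered ✗; linear ✗; affine ✗; relevant ✓; unrestricted ✓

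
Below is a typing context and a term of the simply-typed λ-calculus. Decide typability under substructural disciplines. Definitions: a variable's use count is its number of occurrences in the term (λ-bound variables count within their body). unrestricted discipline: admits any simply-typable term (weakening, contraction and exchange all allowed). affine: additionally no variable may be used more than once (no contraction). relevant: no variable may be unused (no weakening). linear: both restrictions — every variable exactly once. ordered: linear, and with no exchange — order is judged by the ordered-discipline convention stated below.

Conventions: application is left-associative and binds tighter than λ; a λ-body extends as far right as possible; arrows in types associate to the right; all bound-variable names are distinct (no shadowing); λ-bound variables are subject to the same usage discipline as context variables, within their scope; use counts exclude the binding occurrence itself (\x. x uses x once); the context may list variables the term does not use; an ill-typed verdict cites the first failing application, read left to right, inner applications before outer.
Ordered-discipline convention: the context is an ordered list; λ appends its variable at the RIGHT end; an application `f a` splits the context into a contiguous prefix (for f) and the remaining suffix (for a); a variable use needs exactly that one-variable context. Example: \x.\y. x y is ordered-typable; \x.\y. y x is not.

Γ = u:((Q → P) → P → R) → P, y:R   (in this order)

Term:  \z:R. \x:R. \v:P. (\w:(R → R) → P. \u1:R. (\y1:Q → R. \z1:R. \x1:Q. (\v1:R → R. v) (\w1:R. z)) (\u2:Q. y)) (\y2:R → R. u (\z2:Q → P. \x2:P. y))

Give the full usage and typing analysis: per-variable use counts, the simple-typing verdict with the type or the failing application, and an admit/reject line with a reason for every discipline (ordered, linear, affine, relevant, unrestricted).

variable uses: u=1; y=2; z [bound]=1; x [bound]=0; v [bound]=1; w [bound]=0; u1 [bound]=0; y1 [bound]=0; z1 [bound]=0; x1 [bound]=0; v1 [bound]=0; w1 [bound]=0; u2 [bound]=0; y2 [bound]=0; z2 [bound]=0; x2 [bound]=0
order of uses: v, z, y, u, y
typing: the term checks, with type R → R → P → R → R → Q → P
ordered: ✗ — y ×2 used more than once (contraction); x, w, u1, y1, z1, x1, v1, w1, u2, y2, z2, x2 left unused
linear: ✗ — y ×2 used more than once (contraction); x, w, u1, y1, z1, x1, v1, w1, u2, y2, z2, x2 left unused
affine: ✗ — y ×2 used more than once (contraction)
relevant: ✗ — x, w, u1, y1, z1, x1, v1, w1, u2, y2, z2, x2 left unused
unrestricted: ✓ — well-typed at R → R → P → R → R → Q → P; no restrictions here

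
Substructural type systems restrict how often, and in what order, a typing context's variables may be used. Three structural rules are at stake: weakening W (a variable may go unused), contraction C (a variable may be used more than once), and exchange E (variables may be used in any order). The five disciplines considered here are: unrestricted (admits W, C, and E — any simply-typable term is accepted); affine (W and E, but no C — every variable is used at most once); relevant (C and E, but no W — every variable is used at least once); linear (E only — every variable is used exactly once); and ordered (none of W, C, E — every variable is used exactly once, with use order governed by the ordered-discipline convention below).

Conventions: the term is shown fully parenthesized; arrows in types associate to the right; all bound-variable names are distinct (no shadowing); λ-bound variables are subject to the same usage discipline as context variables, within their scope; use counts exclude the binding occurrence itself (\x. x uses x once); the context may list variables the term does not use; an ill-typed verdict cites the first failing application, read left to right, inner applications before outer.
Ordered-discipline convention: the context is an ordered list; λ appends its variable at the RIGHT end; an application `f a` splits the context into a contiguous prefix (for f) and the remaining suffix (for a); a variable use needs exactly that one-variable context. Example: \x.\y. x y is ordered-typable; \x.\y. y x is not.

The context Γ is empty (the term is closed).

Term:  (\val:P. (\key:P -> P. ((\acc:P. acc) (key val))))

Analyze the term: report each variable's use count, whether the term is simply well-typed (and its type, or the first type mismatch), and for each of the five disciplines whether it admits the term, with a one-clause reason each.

counts: val (bound): 1×; key (bound): 1×; acc (bound): 1×
order of uses: acc, key, val
typing: well-typed — term : P -> (P -> P) -> P
ordered ✗ (use order acc, key, val needs exchange)
linear ✓ (single use per variable (val, key, acc))
affine ✓ (no duplicate uses among val, key, acc)
relevant ✓ (every one of val, key, acc appears)
unrestricted ✓ (well-typed at P -> (P -> P) -> P; no restrictions here)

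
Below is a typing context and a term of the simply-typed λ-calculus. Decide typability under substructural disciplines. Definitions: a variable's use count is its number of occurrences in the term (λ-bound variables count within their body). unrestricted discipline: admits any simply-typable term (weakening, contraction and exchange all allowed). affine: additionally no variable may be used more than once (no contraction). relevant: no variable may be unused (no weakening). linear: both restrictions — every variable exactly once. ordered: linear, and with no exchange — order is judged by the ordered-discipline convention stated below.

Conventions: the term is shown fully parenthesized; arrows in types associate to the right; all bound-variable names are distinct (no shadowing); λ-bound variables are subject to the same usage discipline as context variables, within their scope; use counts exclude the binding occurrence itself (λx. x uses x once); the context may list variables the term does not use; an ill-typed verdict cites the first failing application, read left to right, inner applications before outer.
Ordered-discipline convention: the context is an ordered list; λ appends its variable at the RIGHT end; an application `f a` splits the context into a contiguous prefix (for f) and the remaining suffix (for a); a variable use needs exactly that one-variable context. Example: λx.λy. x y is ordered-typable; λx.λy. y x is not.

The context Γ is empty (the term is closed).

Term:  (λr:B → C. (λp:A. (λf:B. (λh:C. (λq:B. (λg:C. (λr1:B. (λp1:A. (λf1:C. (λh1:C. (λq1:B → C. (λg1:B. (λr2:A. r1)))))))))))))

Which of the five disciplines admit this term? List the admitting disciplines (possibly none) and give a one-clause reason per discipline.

admitting disciplines: affine, unrestricted
counts: r (bound): 0; p (bound): 0; f (bound): 0; h (bound): 0; q (bound): 0; g (bound): 0; r1 (bound): 1; p1 (bound): 0; f1 (bound): 0; h1 (bound): 0; q1 (bound): 0; g1 (bound): 0; r2 (bound): 0
use order (left to right): r1
typing: well-typed at (B → C) → A → B → C → B → C → B → A → C → C → (B → C) → B → A → B
ordered ✗ (needs weakening: r, p, f, h, q, g, p1, f1, h1, q1, g1, r2 unused)
linear ✗ (needs weakening: r, p, f, h, q, g, p1, f1, h1, q1, g1, r2 unused)
affine ✓ (r, p, f, h, q, g, r1, p1, f1, h1, q1, g1, r2: no repeats, contraction unneeded)
relevant ✗ (needs weakening: r, p, f, h, q, g, p1, f1, h1, q1, g1, r2 unused)
unrestricted ✓ (type-checks ((B → C) → A → B → C → B → C → B → A → C → C → (B → C) → B → A → B) and nothing is barred)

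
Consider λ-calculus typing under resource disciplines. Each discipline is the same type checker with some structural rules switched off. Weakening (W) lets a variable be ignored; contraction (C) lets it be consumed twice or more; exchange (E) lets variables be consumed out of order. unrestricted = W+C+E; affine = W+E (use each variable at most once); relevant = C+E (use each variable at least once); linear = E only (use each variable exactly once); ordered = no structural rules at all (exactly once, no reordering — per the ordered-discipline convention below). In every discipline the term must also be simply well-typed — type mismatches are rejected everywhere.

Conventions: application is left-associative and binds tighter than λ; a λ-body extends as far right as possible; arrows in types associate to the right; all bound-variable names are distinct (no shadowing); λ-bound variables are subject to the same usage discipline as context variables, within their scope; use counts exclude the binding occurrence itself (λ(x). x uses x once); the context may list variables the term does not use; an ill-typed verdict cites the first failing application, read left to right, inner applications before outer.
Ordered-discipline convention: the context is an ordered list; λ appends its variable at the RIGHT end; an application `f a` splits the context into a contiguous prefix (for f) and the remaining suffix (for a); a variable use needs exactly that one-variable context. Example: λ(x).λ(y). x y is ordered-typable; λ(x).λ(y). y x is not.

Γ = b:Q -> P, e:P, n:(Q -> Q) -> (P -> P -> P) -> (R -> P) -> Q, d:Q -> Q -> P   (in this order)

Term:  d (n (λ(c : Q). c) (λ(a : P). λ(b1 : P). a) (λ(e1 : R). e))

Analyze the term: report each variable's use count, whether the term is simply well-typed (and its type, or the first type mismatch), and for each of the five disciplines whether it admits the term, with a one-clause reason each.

variable uses: b: 0×, e: 1×, n: 1×, d: 1×, c (λ-bound): 1×, a (λ-bound): 1×, b1 (λ-bound): 0×, e1 (λ-bound): 0×
order of uses: d, n, c, a, e
typing: ✓ — Q -> P
ordered: ✗, b, b1, e1 never used (weakening)
linear: ✗, b, b1, e1 never used (weakening)
affine: ✓, none of b, e, n, d, c, a, b1, e1 used more than once
relevant: ✗, b, b1, e1 never used (weakening)
unrestricted: ✓, type-checks (Q -> P) and nothing is barred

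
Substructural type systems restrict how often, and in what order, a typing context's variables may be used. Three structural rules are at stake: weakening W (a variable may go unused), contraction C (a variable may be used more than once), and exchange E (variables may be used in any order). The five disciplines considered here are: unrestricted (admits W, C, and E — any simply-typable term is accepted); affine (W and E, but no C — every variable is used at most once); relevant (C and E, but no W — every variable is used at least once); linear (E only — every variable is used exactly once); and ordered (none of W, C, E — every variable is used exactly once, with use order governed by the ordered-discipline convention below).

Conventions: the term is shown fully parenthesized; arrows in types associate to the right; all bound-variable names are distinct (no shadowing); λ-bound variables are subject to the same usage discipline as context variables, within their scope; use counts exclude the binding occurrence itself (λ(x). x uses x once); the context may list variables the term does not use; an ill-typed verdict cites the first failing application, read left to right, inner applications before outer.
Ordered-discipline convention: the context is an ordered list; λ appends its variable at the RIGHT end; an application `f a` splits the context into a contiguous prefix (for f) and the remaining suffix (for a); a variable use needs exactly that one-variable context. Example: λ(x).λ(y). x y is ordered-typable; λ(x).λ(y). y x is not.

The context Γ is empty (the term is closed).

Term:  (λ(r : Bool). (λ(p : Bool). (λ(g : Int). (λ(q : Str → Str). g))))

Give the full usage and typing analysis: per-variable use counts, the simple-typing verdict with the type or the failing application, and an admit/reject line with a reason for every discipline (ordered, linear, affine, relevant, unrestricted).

use counts: r [bound] ×0, p [bound] ×0, g [bound] ×1, q [bound] ×0
use order (left to right): g
typing: ✓ — Bool → Bool → Int → (Str → Str) → Int
ordered: ✗ — unused: r, p, q — weakening required
linear: ✗ — unused: r, p, q — weakening required
affine: ✓ — at most one use each (r, p, g, q)
relevant: ✗ — unused: r, p, q — weakening required
unrestricted: ✓ — typability at Bool → Bool → Int → (Str → Str) → Int is all that's needed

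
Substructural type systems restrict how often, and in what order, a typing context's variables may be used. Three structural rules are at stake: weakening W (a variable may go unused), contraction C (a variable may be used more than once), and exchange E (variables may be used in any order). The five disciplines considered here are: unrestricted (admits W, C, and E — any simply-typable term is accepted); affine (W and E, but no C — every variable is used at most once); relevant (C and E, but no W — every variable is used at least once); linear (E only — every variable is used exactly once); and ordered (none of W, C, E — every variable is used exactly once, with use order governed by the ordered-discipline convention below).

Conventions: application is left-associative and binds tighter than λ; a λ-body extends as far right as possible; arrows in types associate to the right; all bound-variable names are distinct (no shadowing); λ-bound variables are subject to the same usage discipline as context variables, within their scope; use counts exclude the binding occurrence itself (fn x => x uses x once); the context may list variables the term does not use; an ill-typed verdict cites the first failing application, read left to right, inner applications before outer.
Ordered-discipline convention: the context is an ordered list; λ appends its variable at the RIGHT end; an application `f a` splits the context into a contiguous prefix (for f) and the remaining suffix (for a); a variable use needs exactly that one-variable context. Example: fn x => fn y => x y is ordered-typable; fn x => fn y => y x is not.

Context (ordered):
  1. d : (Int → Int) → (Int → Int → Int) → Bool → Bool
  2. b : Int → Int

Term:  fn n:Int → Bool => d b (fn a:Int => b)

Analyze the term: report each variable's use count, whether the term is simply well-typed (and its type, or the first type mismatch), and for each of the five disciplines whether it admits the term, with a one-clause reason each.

usage: d=1, b=2, n [bound]=0, a [bound]=0
left-to-right use order: d, b, b
typing: well-typed — term : (Int → Bool) → Bool → Bool
ordered ✗ (uses contraction: b ×2; n, a left unused)
linear ✗ (uses contraction: b ×2; n, a left unused)
affine ✗ (uses contraction: b ×2)
relevant ✗ (n, a left unused)
unrestricted ✓ (well-typed at (Int → Bool) → Bool → Bool; no restrictions here)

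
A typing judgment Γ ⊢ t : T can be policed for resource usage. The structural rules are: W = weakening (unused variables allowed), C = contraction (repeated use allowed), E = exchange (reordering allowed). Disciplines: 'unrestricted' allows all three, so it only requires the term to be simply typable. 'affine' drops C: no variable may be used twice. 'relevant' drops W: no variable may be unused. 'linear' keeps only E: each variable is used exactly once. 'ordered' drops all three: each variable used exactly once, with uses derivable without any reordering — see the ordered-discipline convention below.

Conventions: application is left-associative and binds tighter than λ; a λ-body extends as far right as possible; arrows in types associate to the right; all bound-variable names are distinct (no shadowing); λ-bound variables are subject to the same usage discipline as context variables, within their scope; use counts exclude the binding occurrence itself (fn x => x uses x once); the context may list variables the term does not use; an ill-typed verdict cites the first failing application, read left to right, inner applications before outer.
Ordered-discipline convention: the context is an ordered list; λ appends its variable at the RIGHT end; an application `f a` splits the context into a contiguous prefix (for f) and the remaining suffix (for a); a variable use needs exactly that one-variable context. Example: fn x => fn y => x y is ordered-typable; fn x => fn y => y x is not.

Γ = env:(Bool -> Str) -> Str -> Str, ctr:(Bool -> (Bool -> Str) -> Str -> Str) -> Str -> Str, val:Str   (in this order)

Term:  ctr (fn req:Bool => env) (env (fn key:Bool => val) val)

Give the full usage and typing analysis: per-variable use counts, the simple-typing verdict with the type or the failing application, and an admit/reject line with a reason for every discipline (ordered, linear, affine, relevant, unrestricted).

counts: env: 2×; ctr: 1×; val: 2×; req (bound): 0×; key (bound): 0×
use order (left to right): ctr, env, env, val, val
typing: the term checks, with type Str
ordered: ✗, needs contraction — env ×2, val ×2; req, key never used (weakening)
linear: ✗, needs contraction — env ×2, val ×2; req, key never used (weakening)
affine: ✗, needs contraction — env ×2, val ×2
relevant: ✗, req, key never used (weakening)
unrestricted: ✓, typability at Str is all that's needed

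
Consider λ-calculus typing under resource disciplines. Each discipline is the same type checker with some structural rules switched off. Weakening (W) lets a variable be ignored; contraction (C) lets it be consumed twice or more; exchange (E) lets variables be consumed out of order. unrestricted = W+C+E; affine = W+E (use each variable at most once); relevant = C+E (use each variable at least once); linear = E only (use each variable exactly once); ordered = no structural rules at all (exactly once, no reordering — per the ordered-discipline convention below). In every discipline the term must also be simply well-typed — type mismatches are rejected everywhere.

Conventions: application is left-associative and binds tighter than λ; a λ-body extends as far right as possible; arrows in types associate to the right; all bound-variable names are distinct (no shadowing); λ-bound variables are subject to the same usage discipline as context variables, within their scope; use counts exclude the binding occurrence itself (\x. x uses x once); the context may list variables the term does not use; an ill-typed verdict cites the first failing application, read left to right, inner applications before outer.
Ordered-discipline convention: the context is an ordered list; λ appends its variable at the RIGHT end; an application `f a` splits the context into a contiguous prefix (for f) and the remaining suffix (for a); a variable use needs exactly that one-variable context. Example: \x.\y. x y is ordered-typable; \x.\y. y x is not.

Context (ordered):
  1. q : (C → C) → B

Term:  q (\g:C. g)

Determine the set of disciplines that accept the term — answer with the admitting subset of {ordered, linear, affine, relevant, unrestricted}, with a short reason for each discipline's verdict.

accepted by: ordered, linear, affine, relevant, unrestricted
variable uses: q=1; g [bound]=1
left-to-right use order: q, g
typing: ✓ — B
ordered: ✓, q, g: once each, no exchange needed
linear: ✓, exactly-once usage across q, g
affine: ✓, at most one use each (q, g)
relevant: ✓, at least one use each (q, g)
unrestricted: ✓, simply typable at B; W, C, E all held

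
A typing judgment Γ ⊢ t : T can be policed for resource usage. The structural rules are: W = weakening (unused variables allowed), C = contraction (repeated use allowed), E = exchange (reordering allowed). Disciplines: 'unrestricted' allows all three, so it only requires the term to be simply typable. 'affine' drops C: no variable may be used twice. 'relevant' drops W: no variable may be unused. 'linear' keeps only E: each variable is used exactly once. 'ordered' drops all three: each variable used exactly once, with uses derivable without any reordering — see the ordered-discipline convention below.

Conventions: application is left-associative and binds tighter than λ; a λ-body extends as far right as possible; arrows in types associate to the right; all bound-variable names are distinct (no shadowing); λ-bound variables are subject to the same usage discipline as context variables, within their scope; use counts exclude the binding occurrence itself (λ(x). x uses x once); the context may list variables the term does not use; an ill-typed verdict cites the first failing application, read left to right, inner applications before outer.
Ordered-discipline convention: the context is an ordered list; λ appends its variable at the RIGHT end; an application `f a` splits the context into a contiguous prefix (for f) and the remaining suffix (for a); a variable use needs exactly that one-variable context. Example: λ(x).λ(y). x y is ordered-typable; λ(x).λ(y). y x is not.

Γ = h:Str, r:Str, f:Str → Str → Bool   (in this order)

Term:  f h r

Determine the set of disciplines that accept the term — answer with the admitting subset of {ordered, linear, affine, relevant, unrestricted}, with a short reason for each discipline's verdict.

admitted in: linear, affine, relevant, unrestricted
use counts: h ×1, r ×1, f ×1
order of uses: f, h, r
typing: well-typed at Bool
ordered: ✗, no contiguous prefix/suffix split fits f, h, r
linear: ✓, exactly-once usage across h, r, f
affine: ✓, at most one use each (h, r, f)
relevant: ✓, at least one use each (h, r, f)
unrestricted: ✓, simply typable at Bool; W, C, E all held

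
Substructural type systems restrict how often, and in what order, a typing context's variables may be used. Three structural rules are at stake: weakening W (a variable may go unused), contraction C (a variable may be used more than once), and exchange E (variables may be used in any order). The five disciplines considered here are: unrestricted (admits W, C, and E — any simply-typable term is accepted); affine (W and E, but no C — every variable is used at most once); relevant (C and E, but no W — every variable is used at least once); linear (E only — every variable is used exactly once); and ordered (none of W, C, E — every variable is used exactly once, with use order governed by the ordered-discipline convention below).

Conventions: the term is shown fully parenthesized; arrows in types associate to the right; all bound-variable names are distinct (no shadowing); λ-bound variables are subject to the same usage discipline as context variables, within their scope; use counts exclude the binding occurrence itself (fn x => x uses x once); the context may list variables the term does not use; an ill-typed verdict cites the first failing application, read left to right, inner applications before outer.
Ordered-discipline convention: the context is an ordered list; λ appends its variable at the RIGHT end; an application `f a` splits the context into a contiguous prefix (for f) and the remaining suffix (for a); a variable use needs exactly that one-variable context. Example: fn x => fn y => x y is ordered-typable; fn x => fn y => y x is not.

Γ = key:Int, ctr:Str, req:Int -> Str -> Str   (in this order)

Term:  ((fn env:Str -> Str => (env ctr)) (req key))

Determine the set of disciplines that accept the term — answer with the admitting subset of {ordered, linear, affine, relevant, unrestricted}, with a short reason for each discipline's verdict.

admitted in: linear, affine, relevant, unrestricted
use counts: key=1; ctr=1; req=1; env (λ-bound)=1
order of uses: env, ctr, req, key
typing: ✓ — Str
ordered ✗ (use order env, ctr, req, key needs exchange)
linear ✓ (exactly-once usage across key, ctr, req, env)
affine ✓ (no duplicate uses among key, ctr, req, env)
relevant ✓ (at least one use each (key, ctr, req, env))
unrestricted ✓ (typability at Str is all that's needed)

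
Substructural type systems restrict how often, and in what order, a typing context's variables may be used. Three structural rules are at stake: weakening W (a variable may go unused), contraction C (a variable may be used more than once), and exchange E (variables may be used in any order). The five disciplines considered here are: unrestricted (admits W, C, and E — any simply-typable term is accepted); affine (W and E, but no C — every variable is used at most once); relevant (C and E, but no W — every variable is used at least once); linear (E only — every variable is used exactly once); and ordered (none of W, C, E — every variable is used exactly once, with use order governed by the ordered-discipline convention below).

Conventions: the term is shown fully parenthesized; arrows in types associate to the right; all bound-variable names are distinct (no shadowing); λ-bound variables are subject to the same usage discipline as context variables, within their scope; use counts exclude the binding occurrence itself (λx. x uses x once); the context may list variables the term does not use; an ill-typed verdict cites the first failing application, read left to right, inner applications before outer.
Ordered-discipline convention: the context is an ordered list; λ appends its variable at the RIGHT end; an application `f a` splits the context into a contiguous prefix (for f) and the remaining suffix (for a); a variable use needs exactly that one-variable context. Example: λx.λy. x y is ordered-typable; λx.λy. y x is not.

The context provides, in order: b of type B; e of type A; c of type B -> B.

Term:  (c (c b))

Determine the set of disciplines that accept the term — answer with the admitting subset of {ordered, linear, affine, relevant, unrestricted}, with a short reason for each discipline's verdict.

admitted by: unrestricted
variable uses: b ×1; e ×0; c ×2
left-to-right use order: c, c, b
typing: ✓ — B
ordered ✗ (needs contraction — c ×2; e never used (weakening))
linear ✗ (needs contraction — c ×2; e never used (weakening))
affine ✗ (needs contraction — c ×2)
relevant ✗ (e never used (weakening))
unrestricted ✓ (typability at B is all that's needed)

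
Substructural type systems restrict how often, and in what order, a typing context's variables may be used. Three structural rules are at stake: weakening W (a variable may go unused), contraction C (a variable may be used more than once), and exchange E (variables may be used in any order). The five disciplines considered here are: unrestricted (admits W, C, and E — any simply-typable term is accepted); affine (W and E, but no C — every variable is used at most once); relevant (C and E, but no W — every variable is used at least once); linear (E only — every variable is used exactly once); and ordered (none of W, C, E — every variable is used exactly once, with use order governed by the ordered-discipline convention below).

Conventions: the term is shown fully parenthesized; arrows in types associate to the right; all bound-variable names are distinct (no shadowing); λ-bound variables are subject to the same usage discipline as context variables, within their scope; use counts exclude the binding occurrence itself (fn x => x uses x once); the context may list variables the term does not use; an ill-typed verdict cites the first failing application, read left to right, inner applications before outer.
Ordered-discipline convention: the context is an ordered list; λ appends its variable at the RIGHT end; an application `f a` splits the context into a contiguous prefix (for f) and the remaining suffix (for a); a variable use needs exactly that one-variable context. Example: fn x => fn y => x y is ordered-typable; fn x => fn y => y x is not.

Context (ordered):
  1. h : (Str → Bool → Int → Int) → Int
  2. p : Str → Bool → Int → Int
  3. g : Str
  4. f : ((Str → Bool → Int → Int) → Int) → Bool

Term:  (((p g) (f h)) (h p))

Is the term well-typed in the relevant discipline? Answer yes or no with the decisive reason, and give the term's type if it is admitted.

yes — none of h, p, g, f goes unused; term : Int
use counts: h ×2, p ×2, g ×1, f ×1
order of uses: p, g, f, h, h, p
typing: ✓ — Int
per-discipline verdicts: ordered ✗ | linear ✗ | affine ✗ | relevant ✓ | unrestricted ✓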